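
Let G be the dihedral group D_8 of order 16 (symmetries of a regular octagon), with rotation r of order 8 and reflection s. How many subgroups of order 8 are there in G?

3

|G| = 16 and 8 | 16, so subgroups of order 8 are possible by Lagrange.
The subgroups of order 8 are: {e, r, r^2, r^3, r^4, r^5, r^6, r^7}; {e, r^2, r^4, r^6, s, r^2s, r^4s, r^6s}; {e, r^2, r^4, r^6, rs, r^3s, r^5s, r^7s}.
So G has 3 subgroups of order 8.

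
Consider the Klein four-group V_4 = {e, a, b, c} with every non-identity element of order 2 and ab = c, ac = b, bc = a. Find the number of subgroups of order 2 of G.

|G| = 4 and 2 | 4, so subgroups of order 2 are possible by Lagrange.
The subgroups of order 2 are: {e, a}; {e, b}; {e, c}.
So G has 3 subgroups of order 2.

3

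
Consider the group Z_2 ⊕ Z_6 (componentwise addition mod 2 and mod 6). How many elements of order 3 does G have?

2

An element (a,b) has order lcm(ord(a), ord(b)); count pairs with lcm equal to 3.
Enumerating gives 2 such elements.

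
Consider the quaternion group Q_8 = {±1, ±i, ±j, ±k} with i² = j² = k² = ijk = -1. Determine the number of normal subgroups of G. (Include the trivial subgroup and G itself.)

G has 6 subgroups. Checking conjugation-invariance by order — order 1: 1/1 normal; order 2: 1/1 normal; order 4: 3/3 normal; order 8: 1/1 normal.
Total normal subgroups: 6.

6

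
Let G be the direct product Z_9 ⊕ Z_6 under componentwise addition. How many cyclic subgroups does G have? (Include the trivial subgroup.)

Each element a generates a cyclic subgroup ⟨a⟩; distinct elements may generate the same one (a cyclic group of order d has φ(d) generators).
Cyclic subgroups by order — order 1: 1; order 2: 1; order 3: 4; order 6: 4; order 9: 3; order 18: 3.
Total: 16.

16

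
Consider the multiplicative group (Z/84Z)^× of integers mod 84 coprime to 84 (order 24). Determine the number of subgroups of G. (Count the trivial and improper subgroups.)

|G| = 24, so by Lagrange every subgroup order divides 24. Divisors: 1, 2, 3, 4, 6, 8, 12, 24.
Subgroups by order — order 1: 1; order 2: 7; order 3: 1; order 4: 7; order 6: 7; order 8: 1; order 12: 7; order 24: 1.
Total: 1 + 7 + 1 + 7 + 7 + 1 + 7 + 1 = 32.

32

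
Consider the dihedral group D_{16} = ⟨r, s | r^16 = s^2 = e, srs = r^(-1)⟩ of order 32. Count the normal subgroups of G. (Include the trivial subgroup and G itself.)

G has 36 subgroups. Checking conjugation-invariance by order — order 1: 1/1 normal; order 2: 1/17 normal; order 4: 1/9 normal; order 8: 1/5 normal; order 16: 3/3 normal; order 32: 1/1 normal.
Total normal subgroups: 8.

8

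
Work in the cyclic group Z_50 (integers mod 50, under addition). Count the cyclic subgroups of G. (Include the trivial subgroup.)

Each element a generates a cyclic subgroup ⟨a⟩; distinct elements may generate the same one (a cyclic group of order d has φ(d) generators).
Cyclic subgroups by order — order 1: 1; order 2: 1; order 5: 1; order 10: 1; order 25: 1; order 50: 1.
Total: 6.

6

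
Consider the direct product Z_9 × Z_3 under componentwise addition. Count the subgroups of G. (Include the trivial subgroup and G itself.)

|G| = 27, so by Lagrange every subgroup order divides 27. Divisors: 1, 3, 9, 27.
Subgroups by order — order 1: 1; order 3: 4; order 9: 4; order 27: 1.
Total: 1 + 4 + 4 + 1 = 10.

10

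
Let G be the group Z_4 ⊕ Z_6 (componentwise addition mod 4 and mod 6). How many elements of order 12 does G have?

An element (a,b) has order lcm(ord(a), ord(b)); count pairs with lcm equal to 12.
Enumerating gives 8 such elements.

8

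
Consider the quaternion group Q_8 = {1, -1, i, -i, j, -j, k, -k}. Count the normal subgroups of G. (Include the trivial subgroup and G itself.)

6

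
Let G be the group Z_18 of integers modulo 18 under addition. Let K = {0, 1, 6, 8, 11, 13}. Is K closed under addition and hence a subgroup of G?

No

1 ∈ K but its inverse 17 ∉ K, so K is not a subgroup.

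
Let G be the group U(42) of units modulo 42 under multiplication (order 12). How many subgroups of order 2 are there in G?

|G| = 12 and 2 | 12, so subgroups of order 2 are possible by Lagrange.
The subgroups of order 2 are: {1, 13}; {1, 29}; {1, 41}.
So G has 3 subgroups of order 2.

3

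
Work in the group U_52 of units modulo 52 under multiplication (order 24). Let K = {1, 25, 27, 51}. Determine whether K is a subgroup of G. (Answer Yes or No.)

Yes

|K| = 4 divides |G| = 24, consistent with Lagrange.
K contains the identity, every element's inverse is in K, and K is closed under ·: it is a subgroup.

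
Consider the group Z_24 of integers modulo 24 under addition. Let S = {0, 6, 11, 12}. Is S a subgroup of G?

6 ∈ S but its inverse 18 ∉ S, so S is not a subgroup.

No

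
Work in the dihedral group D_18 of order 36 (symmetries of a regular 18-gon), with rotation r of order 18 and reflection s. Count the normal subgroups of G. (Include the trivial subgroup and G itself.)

9

G has 45 subgroups. Checking conjugation-invariance by order — order 1: 1/1 normal; order 2: 1/19 normal; order 3: 1/1 normal; order 4: 0/9 normal; order 6: 1/7 normal; order 9: 1/1 normal; order 12: 0/3 normal; order 18: 3/3 normal; order 36: 1/1 normal.
Total normal subgroups: 9.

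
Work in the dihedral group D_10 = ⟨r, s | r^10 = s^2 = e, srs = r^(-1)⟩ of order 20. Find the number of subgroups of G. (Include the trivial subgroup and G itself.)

22

|G| = 20, so by Lagrange every subgroup order divides 20. Divisors: 1, 2, 4, 5, 10, 20.
Subgroups by order — order 1: 1; order 2: 11; order 4: 5; order 5: 1; order 10: 3; order 20: 1.
Total: 1 + 11 + 5 + 1 + 3 + 1 = 22.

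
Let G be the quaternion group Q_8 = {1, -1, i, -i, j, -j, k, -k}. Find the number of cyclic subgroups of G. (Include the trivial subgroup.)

5

Each element a generates a cyclic subgroup ⟨a⟩; distinct elements may generate the same one (a cyclic group of order d has φ(d) generators).
Cyclic subgroups by order — order 1: 1; order 2: 1; order 4: 3.
Total: 5.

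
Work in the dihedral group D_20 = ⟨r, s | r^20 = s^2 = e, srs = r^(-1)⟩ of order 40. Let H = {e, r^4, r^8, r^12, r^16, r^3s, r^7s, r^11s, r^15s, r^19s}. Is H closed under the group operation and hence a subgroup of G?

Yes

|H| = 10 divides |G| = 40, consistent with Lagrange.
H contains the identity, every element's inverse is in H, and H is closed under ·: it is a subgroup.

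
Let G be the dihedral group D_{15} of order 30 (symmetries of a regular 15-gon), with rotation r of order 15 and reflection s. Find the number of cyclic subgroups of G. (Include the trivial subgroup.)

19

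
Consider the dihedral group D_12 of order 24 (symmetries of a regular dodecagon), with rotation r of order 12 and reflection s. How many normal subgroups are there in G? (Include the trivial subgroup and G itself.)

9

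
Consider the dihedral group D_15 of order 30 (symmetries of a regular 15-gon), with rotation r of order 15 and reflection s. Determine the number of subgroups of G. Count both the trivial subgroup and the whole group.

|G| = 30, so by Lagrange every subgroup order divides 30. Divisors: 1, 2, 3, 5, 6, 10, 15, 30.
Subgroups by order — order 1: 1; order 2: 15; order 3: 1; order 5: 1; order 6: 5; order 10: 3; order 15: 1; order 30: 1.
Total: 1 + 15 + 1 + 1 + 5 + 3 + 1 + 1 = 28.

28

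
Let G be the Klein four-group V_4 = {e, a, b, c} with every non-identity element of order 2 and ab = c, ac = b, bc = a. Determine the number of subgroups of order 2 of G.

|G| = 4 and 2 | 4, so subgroups of order 2 are possible by Lagrange.
The subgroups of order 2 are: {e, a}; {e, b}; {e, c}.
So G has 3 subgroups of order 2.

3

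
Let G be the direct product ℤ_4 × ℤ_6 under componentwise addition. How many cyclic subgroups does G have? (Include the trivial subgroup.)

Group the elements of G by the cyclic subgroup they generate; each cyclic subgroup of order d accounts for φ(d) elements.
Cyclic subgroups by order — order 1: 1; order 2: 3; order 3: 1; order 4: 2; order 6: 3; order 12: 2.
Total: 12.

12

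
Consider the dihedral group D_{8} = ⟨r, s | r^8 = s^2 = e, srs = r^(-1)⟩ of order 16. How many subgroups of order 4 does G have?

|G| = 16 and 4 | 16, so subgroups of order 4 are possible by Lagrange.
The subgroups of order 4 are: {e, r^2, r^4, r^6}; {e, r^4, r^2s, r^6s}; {e, r^4, r^3s, r^7s}; {e, r^4, s, r^4s}; … (5 in all).
So G has 5 subgroups of order 4.

5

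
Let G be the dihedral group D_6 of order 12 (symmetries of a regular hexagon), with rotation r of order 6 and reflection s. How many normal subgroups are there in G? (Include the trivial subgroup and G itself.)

7

G has 16 subgroups. Checking conjugation-invariance by order — order 1: 1/1 normal; order 2: 1/7 normal; order 3: 1/1 normal; order 4: 0/3 normal; order 6: 3/3 normal; order 12: 1/1 normal.
Total normal subgroups: 7.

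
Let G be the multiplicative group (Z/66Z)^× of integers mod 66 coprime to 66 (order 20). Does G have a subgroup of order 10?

Yes

10 | 20. A subgroup of order 10 is {1, 7, 13, 19, 25, 31, 37, 43, 49, 61}.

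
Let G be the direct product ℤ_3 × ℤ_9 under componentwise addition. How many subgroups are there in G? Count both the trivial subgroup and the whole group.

|G| = 27, so by Lagrange every subgroup order divides 27. Divisors: 1, 3, 9, 27.
Subgroups by order — order 1: 1; order 3: 4; order 9: 4; order 27: 1.
Total: 1 + 4 + 4 + 1 = 10.

10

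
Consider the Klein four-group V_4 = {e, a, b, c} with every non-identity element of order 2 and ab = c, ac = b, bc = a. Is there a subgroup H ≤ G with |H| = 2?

2 | 4. A subgroup of order 2 is {e, a}.

Yes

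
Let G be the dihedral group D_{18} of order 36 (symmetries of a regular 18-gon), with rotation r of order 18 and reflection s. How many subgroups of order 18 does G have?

|G| = 36 and 18 | 36, so subgroups of order 18 are possible by Lagrange.
The subgroups of order 18 are: {e, r, r^2, r^3, r^4, r^5, r^6, r^7, r^8, r^9, r^10, r^11, r^12, r^13, r^14, r^15, r^16, r^17}; {e, r^2, r^4, r^6, r^8, r^10, r^12, r^14, r^16, s, r^2s, r^4s, r^6s, r^8s, r^10s, r^12s, r^14s, r^16s}; {e, r^2, r^4, r^6, r^8, r^10, r^12, r^14, r^16, rs, r^3s, r^5s, r^7s, r^9s, r^11s, r^13s, r^15s, r^17s}.
So G has 3 subgroups of order 18.

3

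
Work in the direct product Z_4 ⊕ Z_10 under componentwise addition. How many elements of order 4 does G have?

4

An element (a,b) has order lcm(ord(a), ord(b)); count pairs with lcm equal to 4.
Enumerating gives 4 such elements.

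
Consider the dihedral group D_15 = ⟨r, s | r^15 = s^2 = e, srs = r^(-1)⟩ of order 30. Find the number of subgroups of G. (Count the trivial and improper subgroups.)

|G| = 30, so by Lagrange every subgroup order divides 30. Divisors: 1, 2, 3, 5, 6, 10, 15, 30.
Subgroups by order — order 1: 1; order 2: 15; order 3: 1; order 5: 1; order 6: 5; order 10: 3; order 15: 1; order 30: 1.
Total: 1 + 15 + 1 + 1 + 5 + 3 + 1 + 1 = 28.

28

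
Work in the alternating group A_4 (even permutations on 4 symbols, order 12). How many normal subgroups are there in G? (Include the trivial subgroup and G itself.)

3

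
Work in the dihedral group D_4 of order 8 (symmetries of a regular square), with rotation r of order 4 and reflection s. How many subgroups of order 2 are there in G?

5

|G| = 8 and 2 | 8, so subgroups of order 2 are possible by Lagrange.
The subgroups of order 2 are: {e, r^2}; {e, r^2s}; {e, r^3s}; {e, rs}; … (5 in all).
So G has 5 subgroups of order 2.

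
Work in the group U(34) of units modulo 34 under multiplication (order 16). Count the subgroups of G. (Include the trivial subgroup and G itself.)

5

|G| = 16, so by Lagrange every subgroup order divides 16. Divisors: 1, 2, 4, 8, 16.
Subgroups by order — order 1: 1; order 2: 1; order 4: 1; order 8: 1; order 16: 1.
Total: 1 + 1 + 1 + 1 + 1 = 5.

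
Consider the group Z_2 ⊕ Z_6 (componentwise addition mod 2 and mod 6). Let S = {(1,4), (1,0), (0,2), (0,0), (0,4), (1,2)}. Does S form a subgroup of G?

|S| = 6 divides |G| = 12, consistent with Lagrange.
S contains the identity, every element's inverse is in S, and S is closed under +: it is a subgroup.
In fact S = ⟨(1,2)⟩.

Yes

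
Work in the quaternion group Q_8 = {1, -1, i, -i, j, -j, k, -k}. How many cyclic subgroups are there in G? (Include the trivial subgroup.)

A cyclic subgroup of order d is generated by each of its φ(d) elements of order d, so the cyclic subgroups of order d number (#elements of order d)/φ(d).
Cyclic subgroups by order — order 1: 1; order 2: 1; order 4: 3.
Total: 5.

5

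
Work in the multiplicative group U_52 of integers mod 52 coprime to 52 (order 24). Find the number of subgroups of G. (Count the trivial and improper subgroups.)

|G| = 24, so by Lagrange every subgroup order divides 24. Divisors: 1, 2, 3, 4, 6, 8, 12, 24.
Subgroups by order — order 1: 1; order 2: 3; order 3: 1; order 4: 3; order 6: 3; order 8: 1; order 12: 3; order 24: 1.
Total: 1 + 3 + 1 + 3 + 3 + 1 + 3 + 1 = 16.

16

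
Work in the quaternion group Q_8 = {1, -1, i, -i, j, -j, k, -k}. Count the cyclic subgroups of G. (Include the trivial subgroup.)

Each element a generates a cyclic subgroup ⟨a⟩; distinct elements may generate the same one (a cyclic group of order d has φ(d) generators).
Cyclic subgroups by order — order 1: 1; order 2: 1; order 4: 3.
Total: 5.

5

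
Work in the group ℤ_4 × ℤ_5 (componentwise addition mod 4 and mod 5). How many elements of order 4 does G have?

An element (a,b) has order lcm(ord(a), ord(b)); count pairs with lcm equal to 4.
Enumerating gives 2 such elements.

2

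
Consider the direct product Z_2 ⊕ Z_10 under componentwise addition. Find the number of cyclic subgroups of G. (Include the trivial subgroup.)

8

A cyclic subgroup of order d is generated by each of its φ(d) elements of order d, so the cyclic subgroups of order d number (#elements of order d)/φ(d).
Cyclic subgroups by order — order 1: 1; order 2: 3; order 5: 1; order 10: 3.
Total: 8.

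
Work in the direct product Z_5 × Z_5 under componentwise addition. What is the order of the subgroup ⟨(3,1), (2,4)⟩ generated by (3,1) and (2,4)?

|⟨(3,1)⟩| = 5 and |⟨(2,4)⟩| = 5, so |H| is a multiple of lcm(5, 5) = 5 and divides |G| = 25.
Closing under the operation: H = {(0,0), (1,2), (2,4), (3,1), (4,3)}, so |H| = 5.

5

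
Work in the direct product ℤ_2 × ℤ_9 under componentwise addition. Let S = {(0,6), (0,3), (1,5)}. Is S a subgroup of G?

No

The identity (0,0) ∉ S, so S is not a subgroup.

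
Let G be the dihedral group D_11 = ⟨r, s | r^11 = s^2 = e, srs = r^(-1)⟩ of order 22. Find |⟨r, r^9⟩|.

11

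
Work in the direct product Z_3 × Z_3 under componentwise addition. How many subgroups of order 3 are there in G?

4

|G| = 9 and 3 | 9, so subgroups of order 3 are possible by Lagrange.
The subgroups of order 3 are: {(0,0), (0,1), (0,2)}; {(0,0), (1,0), (2,0)}; {(0,0), (1,1), (2,2)}; {(0,0), (1,2), (2,1)}.
So G has 4 subgroups of order 3.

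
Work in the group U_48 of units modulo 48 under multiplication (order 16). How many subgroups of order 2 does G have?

|G| = 16 and 2 | 16, so subgroups of order 2 are possible by Lagrange.
The subgroups of order 2 are: {1, 17}; {1, 23}; {1, 25}; {1, 31}; … (7 in all).
So G has 7 subgroups of order 2.

7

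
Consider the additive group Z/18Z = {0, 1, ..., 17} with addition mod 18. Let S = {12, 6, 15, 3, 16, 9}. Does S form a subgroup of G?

No

The identity 0 ∉ S, so S is not a subgroup.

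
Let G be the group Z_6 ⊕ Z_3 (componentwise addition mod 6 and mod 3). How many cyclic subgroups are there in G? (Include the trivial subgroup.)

10

A cyclic subgroup of order d is generated by each of its φ(d) elements of order d, so the cyclic subgroups of order d number (#elements of order d)/φ(d).
Cyclic subgroups by order — order 1: 1; order 2: 1; order 3: 4; order 6: 4.
Total: 10.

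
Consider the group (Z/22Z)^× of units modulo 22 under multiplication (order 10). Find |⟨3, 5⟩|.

|⟨3⟩| = 5 and |⟨5⟩| = 5, so |H| is a multiple of lcm(5, 5) = 5 and divides |G| = 10.
Closing under the operation: H = {1, 3, 5, 9, 15}, so |H| = 5.

5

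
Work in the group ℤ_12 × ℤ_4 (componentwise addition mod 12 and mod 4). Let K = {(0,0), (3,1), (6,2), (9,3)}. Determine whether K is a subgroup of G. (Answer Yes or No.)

|K| = 4 divides |G| = 48, consistent with Lagrange.
K contains the identity, every element's inverse is in K, and K is closed under +: it is a subgroup.
In fact K = ⟨(3,1)⟩.

Yes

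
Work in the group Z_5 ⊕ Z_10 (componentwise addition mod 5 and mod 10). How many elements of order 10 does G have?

24

An element (a,b) has order lcm(ord(a), ord(b)); count pairs with lcm equal to 10.
Enumerating gives 24 such elements.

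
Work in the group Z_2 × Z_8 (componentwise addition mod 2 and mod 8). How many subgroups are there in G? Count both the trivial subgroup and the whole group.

|G| = 16, so by Lagrange every subgroup order divides 16. Divisors: 1, 2, 4, 8, 16.
Subgroups by order — order 1: 1; order 2: 3; order 4: 3; order 8: 3; order 16: 1.
Total: 1 + 3 + 3 + 3 + 1 = 11.

11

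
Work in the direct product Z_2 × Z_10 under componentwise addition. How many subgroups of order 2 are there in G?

3

|G| = 20 and 2 | 20, so subgroups of order 2 are possible by Lagrange.
The subgroups of order 2 are: {(0,0), (0,5)}; {(0,0), (1,0)}; {(0,0), (1,5)}.
So G has 3 subgroups of order 2.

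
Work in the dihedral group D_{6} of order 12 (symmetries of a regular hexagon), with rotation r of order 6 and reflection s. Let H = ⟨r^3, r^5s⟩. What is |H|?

4

|⟨r^3⟩| = 2 and |⟨r^5s⟩| = 2, so |H| is a multiple of lcm(2, 2) = 2 and divides |G| = 12.
Closing under the operation: H = {e, r^3, r^2s, r^5s}, so |H| = 4.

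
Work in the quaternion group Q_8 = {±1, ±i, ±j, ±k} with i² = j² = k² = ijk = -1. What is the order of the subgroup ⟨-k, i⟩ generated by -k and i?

|⟨-k⟩| = 4 and |⟨i⟩| = 4, so |H| is a multiple of lcm(4, 4) = 4 and divides |G| = 8.
Closing {-k, i} under the group operation gives all of G, so |H| = 8.

8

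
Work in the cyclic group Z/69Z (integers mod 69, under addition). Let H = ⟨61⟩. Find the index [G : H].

1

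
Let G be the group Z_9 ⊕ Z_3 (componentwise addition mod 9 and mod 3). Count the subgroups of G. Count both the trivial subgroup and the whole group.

10

|G| = 27, so by Lagrange every subgroup order divides 27. Divisors: 1, 3, 9, 27.
Subgroups by order — order 1: 1; order 3: 4; order 9: 4; order 27: 1.
Total: 1 + 4 + 4 + 1 = 10.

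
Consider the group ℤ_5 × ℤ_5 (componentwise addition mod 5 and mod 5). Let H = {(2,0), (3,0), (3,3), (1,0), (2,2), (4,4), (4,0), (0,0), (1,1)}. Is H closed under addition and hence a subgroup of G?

|H| = 9 does not divide |G| = 25, so by Lagrange H is not a subgroup.

No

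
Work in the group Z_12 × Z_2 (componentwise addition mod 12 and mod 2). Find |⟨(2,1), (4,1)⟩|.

|⟨(2,1)⟩| = 6 and |⟨(4,1)⟩| = 6, so |H| is a multiple of lcm(6, 6) = 6 and divides |G| = 24.
Closing under the operation: H = {(0,0), (0,1), (2,0), (2,1), (4,0), (4,1), (6,0), (6,1), (8,0), (8,1), (10,0), (10,1)}, so |H| = 12.

12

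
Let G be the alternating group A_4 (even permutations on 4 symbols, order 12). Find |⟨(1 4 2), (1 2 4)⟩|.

|⟨(1 4 2)⟩| = 3 and |⟨(1 2 4)⟩| = 3, so |H| is a multiple of lcm(3, 3) = 3 and divides |G| = 12.
Closing under the operation: H = {e, (1 2 4), (1 4 2)}, so |H| = 3.

3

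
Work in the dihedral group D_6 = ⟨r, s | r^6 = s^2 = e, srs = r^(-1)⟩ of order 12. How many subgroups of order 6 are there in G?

|G| = 12 and 6 | 12, so subgroups of order 6 are possible by Lagrange.
The subgroups of order 6 are: {e, r, r^2, r^3, r^4, r^5}; {e, r^2, r^4, s, r^2s, r^4s}; {e, r^2, r^4, rs, r^3s, r^5s}.
So G has 3 subgroups of order 6.

3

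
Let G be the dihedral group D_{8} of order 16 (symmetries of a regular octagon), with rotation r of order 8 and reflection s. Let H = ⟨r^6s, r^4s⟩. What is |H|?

8

|⟨r^6s⟩| = 2 and |⟨r^4s⟩| = 2, so |H| is a multiple of lcm(2, 2) = 2 and divides |G| = 16.
Closing under the operation: H = {e, r^2, r^4, r^6, s, r^2s, r^4s, r^6s}, so |H| = 8.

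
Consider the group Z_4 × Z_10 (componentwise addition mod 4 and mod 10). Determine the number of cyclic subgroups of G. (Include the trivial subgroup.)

12

Each element a generates a cyclic subgroup ⟨a⟩; distinct elements may generate the same one (a cyclic group of order d has φ(d) generators).
Cyclic subgroups by order — order 1: 1; order 2: 3; order 4: 2; order 5: 1; order 10: 3; order 20: 2.
Total: 12.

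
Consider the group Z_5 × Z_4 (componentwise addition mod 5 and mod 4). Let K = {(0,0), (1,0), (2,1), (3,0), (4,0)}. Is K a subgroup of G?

(2,1) ∈ K but its inverse (3,3) ∉ K, so K is not a subgroup.

No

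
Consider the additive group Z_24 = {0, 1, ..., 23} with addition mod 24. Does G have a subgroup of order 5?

5 does not divide |G| = 24, so by Lagrange no subgroup of order 5 exists.

No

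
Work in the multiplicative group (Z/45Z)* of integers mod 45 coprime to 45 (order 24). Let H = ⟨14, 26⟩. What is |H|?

12

|⟨14⟩| = 6 and |⟨26⟩| = 2, so |H| is a multiple of lcm(6, 2) = 6 and divides |G| = 24.
Closing under the operation: H = {1, 4, 11, 14, 16, 19, 26, 29, 31, 34, 41, 44}, so |H| = 12.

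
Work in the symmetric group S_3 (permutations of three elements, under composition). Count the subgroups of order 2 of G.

3

|G| = 6 and 2 | 6, so subgroups of order 2 are possible by Lagrange.
The subgroups of order 2 are: {e, (1 2)}; {e, (1 3)}; {e, (2 3)}.
So G has 3 subgroups of order 2.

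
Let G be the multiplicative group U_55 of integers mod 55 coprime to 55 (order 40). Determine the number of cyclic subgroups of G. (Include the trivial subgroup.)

12

Group the elements of G by the cyclic subgroup they generate; each cyclic subgroup of order d accounts for φ(d) elements.
Cyclic subgroups by order — order 1: 1; order 2: 3; order 4: 2; order 5: 1; order 10: 3; order 20: 2.
Total: 12.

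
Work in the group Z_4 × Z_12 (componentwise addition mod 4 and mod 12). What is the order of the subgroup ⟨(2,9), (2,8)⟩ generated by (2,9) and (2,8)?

24

|⟨(2,9)⟩| = 4 and |⟨(2,8)⟩| = 6, so |H| is a multiple of lcm(4, 6) = 12 and divides |G| = 48.
Closing under the operation: H = {(0,0), (0,1), (0,2), (0,3), (0,4), (0,5), (0,6), (0,7), (0,8), (0,9), (0,10), (0,11), (2,0), (2,1), (2,2), (2,3), (2,4), (2,5), (2,6), (2,7), (2,8), (2,9), (2,10), (2,11)}, so |H| = 24.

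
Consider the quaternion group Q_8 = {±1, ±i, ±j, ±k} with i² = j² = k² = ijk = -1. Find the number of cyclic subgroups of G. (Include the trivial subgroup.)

Group the elements of G by the cyclic subgroup they generate; each cyclic subgroup of order d accounts for φ(d) elements.
Cyclic subgroups by order — order 1: 1; order 2: 1; order 4: 3.
Total: 5.

5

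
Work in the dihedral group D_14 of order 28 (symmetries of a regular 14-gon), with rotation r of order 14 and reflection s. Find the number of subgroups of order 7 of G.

|G| = 28 and 7 | 28, so subgroups of order 7 are possible by Lagrange.
The subgroups of order 7 are: {e, r^2, r^4, r^6, r^8, r^10, r^12}.
So G has 1 subgroup of order 7.

1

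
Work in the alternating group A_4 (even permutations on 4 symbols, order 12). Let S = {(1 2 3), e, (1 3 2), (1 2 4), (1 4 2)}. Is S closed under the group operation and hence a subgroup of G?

No

|S| = 5 does not divide |G| = 12, so by Lagrange S is not a subgroup.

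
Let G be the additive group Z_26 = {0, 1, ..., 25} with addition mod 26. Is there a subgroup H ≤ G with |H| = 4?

4 does not divide |G| = 26, so by Lagrange no subgroup of order 4 exists.

No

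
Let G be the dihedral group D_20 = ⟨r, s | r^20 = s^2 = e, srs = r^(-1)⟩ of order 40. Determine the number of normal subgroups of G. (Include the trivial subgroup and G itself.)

G has 48 subgroups. Checking conjugation-invariance by order — order 1: 1/1 normal; order 2: 1/21 normal; order 4: 1/11 normal; order 5: 1/1 normal; order 8: 0/5 normal; order 10: 1/5 normal; order 20: 3/3 normal; order 40: 1/1 normal.
Total normal subgroups: 9.

9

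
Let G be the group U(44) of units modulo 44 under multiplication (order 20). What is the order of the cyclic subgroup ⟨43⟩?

Compute successive powers of 43 mod 44: 43, 1; 43^2 ≡ 1 (mod 44).
So |⟨43⟩| = 2.

2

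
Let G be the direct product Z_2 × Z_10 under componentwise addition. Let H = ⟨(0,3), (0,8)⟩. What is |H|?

|⟨(0,3)⟩| = 10 and |⟨(0,8)⟩| = 5, so |H| is a multiple of lcm(10, 5) = 10 and divides |G| = 20.
Closing under the operation: H = {(0,0), (0,1), (0,2), (0,3), (0,4), (0,5), (0,6), (0,7), (0,8), (0,9)}, so |H| = 10.

10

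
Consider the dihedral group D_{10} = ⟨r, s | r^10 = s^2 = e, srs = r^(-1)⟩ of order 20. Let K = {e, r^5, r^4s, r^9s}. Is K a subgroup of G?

|K| = 4 divides |G| = 20, consistent with Lagrange.
K contains the identity, every element's inverse is in K, and K is closed under ·: it is a subgroup.

Yes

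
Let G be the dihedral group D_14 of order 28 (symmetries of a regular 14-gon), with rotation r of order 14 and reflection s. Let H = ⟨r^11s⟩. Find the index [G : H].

|⟨r^11s⟩| = 2 and |G| = 28.
By Lagrange, [G : H] = |G|/|H| = 28/2 = 14.

14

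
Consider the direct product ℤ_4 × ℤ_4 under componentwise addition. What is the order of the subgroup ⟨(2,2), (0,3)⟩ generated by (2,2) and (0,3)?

8

|⟨(2,2)⟩| = 2 and |⟨(0,3)⟩| = 4, so |H| is a multiple of lcm(2, 4) = 4 and divides |G| = 16.
Closing under the operation: H = {(0,0), (0,1), (0,2), (0,3), (2,0), (2,1), (2,2), (2,3)}, so |H| = 8.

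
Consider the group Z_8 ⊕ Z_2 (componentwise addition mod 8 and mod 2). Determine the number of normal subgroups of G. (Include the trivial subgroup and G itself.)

G is abelian, so every subgroup is normal.
G has 11 subgroups in total, hence 11 normal subgroups.

11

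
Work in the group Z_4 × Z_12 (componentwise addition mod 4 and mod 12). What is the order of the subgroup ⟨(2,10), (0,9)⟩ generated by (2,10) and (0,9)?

|⟨(2,10)⟩| = 6 and |⟨(0,9)⟩| = 4, so |H| is a multiple of lcm(6, 4) = 12 and divides |G| = 48.
Closing under the operation: H = {(0,0), (0,1), (0,2), (0,3), (0,4), (0,5), (0,6), (0,7), (0,8), (0,9), (0,10), (0,11), (2,0), (2,1), (2,2), (2,3), (2,4), (2,5), (2,6), (2,7), (2,8), (2,9), (2,10), (2,11)}, so |H| = 24.

24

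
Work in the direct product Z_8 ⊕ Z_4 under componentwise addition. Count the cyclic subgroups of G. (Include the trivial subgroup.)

A cyclic subgroup of order d is generated by each of its φ(d) elements of order d, so the cyclic subgroups of order d number (#elements of order d)/φ(d).
Cyclic subgroups by order — order 1: 1; order 2: 3; order 4: 6; order 8: 4.
Total: 14.

14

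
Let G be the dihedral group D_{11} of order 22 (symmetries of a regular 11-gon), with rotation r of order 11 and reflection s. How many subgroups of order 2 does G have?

|G| = 22 and 2 | 22, so subgroups of order 2 are possible by Lagrange.
The subgroups of order 2 are: {e, r^10s}; {e, r^2s}; {e, r^3s}; {e, r^4s}; … (11 in all).
So G has 11 subgroups of order 2.

11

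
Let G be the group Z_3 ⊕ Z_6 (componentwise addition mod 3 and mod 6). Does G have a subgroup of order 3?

Yes

3 | 18. A subgroup of order 3 is {(0,0), (0,2), (0,4)}.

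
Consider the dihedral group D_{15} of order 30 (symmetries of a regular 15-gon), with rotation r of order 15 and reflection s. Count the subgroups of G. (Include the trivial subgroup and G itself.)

28

|G| = 30, so by Lagrange every subgroup order divides 30. Divisors: 1, 2, 3, 5, 6, 10, 15, 30.
Subgroups by order — order 1: 1; order 2: 15; order 3: 1; order 5: 1; order 6: 5; order 10: 3; order 15: 1; order 30: 1.
Total: 1 + 15 + 1 + 1 + 5 + 3 + 1 + 1 = 28.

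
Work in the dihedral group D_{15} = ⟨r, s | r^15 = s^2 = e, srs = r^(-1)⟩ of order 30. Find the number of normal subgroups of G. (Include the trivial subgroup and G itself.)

5

G has 28 subgroups. Checking conjugation-invariance by order — order 1: 1/1 normal; order 2: 0/15 normal; order 3: 1/1 normal; order 5: 1/1 normal; order 6: 0/5 normal; order 10: 0/3 normal; order 15: 1/1 normal; order 30: 1/1 normal.
Total normal subgroups: 5.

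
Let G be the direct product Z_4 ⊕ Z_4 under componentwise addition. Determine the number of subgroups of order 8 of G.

3

|G| = 16 and 8 | 16, so subgroups of order 8 are possible by Lagrange.
The subgroups of order 8 are: {(0,0), (0,1), (0,2), (0,3), (2,0), (2,1), (2,2), (2,3)}; {(0,0), (0,2), (1,0), (1,2), (2,0), (2,2), (3,0), (3,2)}; {(0,0), (0,2), (1,1), (1,3), (2,0), (2,2), (3,1), (3,3)}.
So G has 3 subgroups of order 8.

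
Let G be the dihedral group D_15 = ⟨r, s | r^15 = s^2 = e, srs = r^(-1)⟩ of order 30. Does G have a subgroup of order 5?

Yes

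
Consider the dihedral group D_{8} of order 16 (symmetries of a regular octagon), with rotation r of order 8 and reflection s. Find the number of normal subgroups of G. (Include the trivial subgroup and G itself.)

7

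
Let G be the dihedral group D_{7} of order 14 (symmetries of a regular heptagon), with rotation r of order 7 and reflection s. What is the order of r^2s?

2

Computing powers of r^2s: the smallest k with (r^2s)^k = e is k = 2.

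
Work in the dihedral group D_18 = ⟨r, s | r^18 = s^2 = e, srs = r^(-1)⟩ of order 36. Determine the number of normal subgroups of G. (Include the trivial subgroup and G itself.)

G has 45 subgroups. Checking conjugation-invariance by order — order 1: 1/1 normal; order 2: 1/19 normal; order 3: 1/1 normal; order 4: 0/9 normal; order 6: 1/7 normal; order 9: 1/1 normal; order 12: 0/3 normal; order 18: 3/3 normal; order 36: 1/1 normal.
Total normal subgroups: 9.

9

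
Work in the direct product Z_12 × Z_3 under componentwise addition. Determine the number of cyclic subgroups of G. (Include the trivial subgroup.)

15

A cyclic subgroup of order d is generated by each of its φ(d) elements of order d, so the cyclic subgroups of order d number (#elements of order d)/φ(d).
Cyclic subgroups by order — order 1: 1; order 2: 1; order 3: 4; order 4: 1; order 6: 4; order 12: 4.
Total: 15.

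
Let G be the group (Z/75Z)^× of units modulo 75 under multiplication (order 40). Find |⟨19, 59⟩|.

20

|⟨19⟩| = 10 and |⟨59⟩| = 10, so |H| is a multiple of lcm(10, 10) = 10 and divides |G| = 40.
Closing under the operation: H = {1, 4, 11, 14, 16, 19, 26, 29, 31, 34, 41, 44, 46, 49, 56, 59, 61, 64, 71, 74}, so |H| = 20.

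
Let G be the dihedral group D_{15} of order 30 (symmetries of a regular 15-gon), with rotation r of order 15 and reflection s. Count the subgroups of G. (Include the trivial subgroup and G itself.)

|G| = 30, so by Lagrange every subgroup order divides 30. Divisors: 1, 2, 3, 5, 6, 10, 15, 30.
Subgroups by order — order 1: 1; order 2: 15; order 3: 1; order 5: 1; order 6: 5; order 10: 3; order 15: 1; order 30: 1.
Total: 1 + 15 + 1 + 1 + 5 + 3 + 1 + 1 = 28.

28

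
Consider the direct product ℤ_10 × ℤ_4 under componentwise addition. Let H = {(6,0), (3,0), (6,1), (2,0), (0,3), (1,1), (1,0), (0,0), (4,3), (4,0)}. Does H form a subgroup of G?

(1,1) ∈ H but its inverse (9,3) ∉ H, so H is not a subgroup.

No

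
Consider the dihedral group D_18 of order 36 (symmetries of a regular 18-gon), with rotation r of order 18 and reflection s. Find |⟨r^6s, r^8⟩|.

18

|⟨r^6s⟩| = 2 and |⟨r^8⟩| = 9, so |H| is a multiple of lcm(2, 9) = 18 and divides |G| = 36.
Closing under the operation: H = {e, r^2, r^4, r^6, r^8, r^10, r^12, r^14, r^16, s, r^2s, r^4s, r^6s, r^8s, r^10s, r^12s, r^14s, r^16s}, so |H| = 18.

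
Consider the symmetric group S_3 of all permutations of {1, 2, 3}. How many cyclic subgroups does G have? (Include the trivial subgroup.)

5

Each element a generates a cyclic subgroup ⟨a⟩; distinct elements may generate the same one (a cyclic group of order d has φ(d) generators).
Cyclic subgroups by order — order 1: 1; order 2: 3; order 3: 1.
Total: 5.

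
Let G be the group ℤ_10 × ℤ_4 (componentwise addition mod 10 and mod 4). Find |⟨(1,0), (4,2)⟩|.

20

|⟨(1,0)⟩| = 10 and |⟨(4,2)⟩| = 10, so |H| is a multiple of lcm(10, 10) = 10 and divides |G| = 40.
Closing under the operation: H = {(0,0), (0,2), (1,0), (1,2), (2,0), (2,2), (3,0), (3,2), (4,0), (4,2), (5,0), (5,2), (6,0), (6,2), (7,0), (7,2), (8,0), (8,2), (9,0), (9,2)}, so |H| = 20.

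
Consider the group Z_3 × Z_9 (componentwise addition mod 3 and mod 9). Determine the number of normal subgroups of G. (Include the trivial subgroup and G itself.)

10

G is abelian, so every subgroup is normal.
G has 10 subgroups in total, hence 10 normal subgroups.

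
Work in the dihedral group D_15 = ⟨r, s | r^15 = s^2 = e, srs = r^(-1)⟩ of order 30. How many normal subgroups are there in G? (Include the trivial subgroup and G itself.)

G has 28 subgroups. Checking conjugation-invariance by order — order 1: 1/1 normal; order 2: 0/15 normal; order 3: 1/1 normal; order 5: 1/1 normal; order 6: 0/5 normal; order 10: 0/3 normal; order 15: 1/1 normal; order 30: 1/1 normal.
Total normal subgroups: 5.

5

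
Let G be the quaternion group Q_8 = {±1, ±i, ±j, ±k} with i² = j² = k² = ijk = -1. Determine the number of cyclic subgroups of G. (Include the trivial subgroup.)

Group the elements of G by the cyclic subgroup they generate; each cyclic subgroup of order d accounts for φ(d) elements.
Cyclic subgroups by order — order 1: 1; order 2: 1; order 4: 3.
Total: 5.

5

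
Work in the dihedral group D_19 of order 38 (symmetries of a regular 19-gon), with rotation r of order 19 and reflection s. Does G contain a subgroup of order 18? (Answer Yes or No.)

No

18 does not divide |G| = 38, so by Lagrange no subgroup of order 18 exists.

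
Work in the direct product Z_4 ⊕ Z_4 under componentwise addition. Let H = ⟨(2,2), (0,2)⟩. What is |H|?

4

|⟨(2,2)⟩| = 2 and |⟨(0,2)⟩| = 2, so |H| is a multiple of lcm(2, 2) = 2 and divides |G| = 16.
Closing under the operation: H = {(0,0), (0,2), (2,0), (2,2)}, so |H| = 4.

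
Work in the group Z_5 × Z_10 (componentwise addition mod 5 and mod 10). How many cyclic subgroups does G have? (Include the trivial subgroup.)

14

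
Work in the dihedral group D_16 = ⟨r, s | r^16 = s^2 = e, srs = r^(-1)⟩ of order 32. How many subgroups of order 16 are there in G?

|G| = 32 and 16 | 32, so subgroups of order 16 are possible by Lagrange.
The subgroups of order 16 are: {e, r, r^2, r^3, r^4, r^5, r^6, r^7, r^8, r^9, r^10, r^11, r^12, r^13, r^14, r^15}; {e, r^2, r^4, r^6, r^8, r^10, r^12, r^14, s, r^2s, r^4s, r^6s, r^8s, r^10s, r^12s, r^14s}; {e, r^2, r^4, r^6, r^8, r^10, r^12, r^14, rs, r^3s, r^5s, r^7s, r^9s, r^11s, r^13s, r^15s}.
So G has 3 subgroups of order 16.

3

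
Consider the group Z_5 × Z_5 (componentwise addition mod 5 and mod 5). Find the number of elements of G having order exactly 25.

An element (a,b) has order lcm(ord(a), ord(b)); count pairs with lcm equal to 25.
Enumerating gives 0 such elements.

0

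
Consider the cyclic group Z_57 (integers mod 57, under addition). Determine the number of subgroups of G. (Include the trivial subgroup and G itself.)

4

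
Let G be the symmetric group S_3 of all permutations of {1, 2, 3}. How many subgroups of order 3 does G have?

|G| = 6 and 3 | 6, so subgroups of order 3 are possible by Lagrange.
The subgroups of order 3 are: {e, (1 2 3), (1 3 2)}.
So G has 1 subgroup of order 3.

1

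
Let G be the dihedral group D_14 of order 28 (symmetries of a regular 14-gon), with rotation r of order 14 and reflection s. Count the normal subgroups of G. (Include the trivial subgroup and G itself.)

7

G has 28 subgroups. Checking conjugation-invariance by order — order 1: 1/1 normal; order 2: 1/15 normal; order 4: 0/7 normal; order 7: 1/1 normal; order 14: 3/3 normal; order 28: 1/1 normal.
Total normal subgroups: 7.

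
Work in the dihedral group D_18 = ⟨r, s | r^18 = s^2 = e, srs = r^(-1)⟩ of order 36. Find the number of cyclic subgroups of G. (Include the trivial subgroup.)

Group the elements of G by the cyclic subgroup they generate; each cyclic subgroup of order d accounts for φ(d) elements.
Cyclic subgroups by order — order 1: 1; order 2: 19; order 3: 1; order 6: 1; order 9: 1; order 18: 1.
Total: 24.

24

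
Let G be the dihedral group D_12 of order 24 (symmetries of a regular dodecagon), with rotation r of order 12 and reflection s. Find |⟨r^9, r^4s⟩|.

|⟨r^9⟩| = 4 and |⟨r^4s⟩| = 2, so |H| is a multiple of lcm(4, 2) = 4 and divides |G| = 24.
Closing under the operation: H = {e, r^3, r^6, r^9, rs, r^4s, r^7s, r^10s}, so |H| = 8.

8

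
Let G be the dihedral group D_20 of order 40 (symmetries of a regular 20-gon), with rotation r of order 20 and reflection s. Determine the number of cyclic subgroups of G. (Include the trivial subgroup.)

Each element a generates a cyclic subgroup ⟨a⟩; distinct elements may generate the same one (a cyclic group of order d has φ(d) generators).
Cyclic subgroups by order — order 1: 1; order 2: 21; order 4: 1; order 5: 1; order 10: 1; order 20: 1.
Total: 26.

26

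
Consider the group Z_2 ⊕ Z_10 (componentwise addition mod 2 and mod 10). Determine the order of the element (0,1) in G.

10

The order of (0,1) in Z_2 × Z_10 is lcm(ord(0) in Z_2, ord(1) in Z_10).
ord(0) = 1 and ord(1) = 10, so |⟨(0,1)⟩| = lcm(1, 10) = 10.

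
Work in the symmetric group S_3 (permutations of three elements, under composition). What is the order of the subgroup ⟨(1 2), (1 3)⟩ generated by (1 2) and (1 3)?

|⟨(1 2)⟩| = 2 and |⟨(1 3)⟩| = 2, so |H| is a multiple of lcm(2, 2) = 2 and divides |G| = 6.
Closing {(1 2), (1 3)} under the group operation gives all of G, so |H| = 6.

6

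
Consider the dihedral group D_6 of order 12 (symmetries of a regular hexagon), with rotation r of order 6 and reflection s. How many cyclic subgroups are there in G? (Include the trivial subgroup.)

Group the elements of G by the cyclic subgroup they generate; each cyclic subgroup of order d accounts for φ(d) elements.
Cyclic subgroups by order — order 1: 1; order 2: 7; order 3: 1; order 6: 1.
Total: 10.

10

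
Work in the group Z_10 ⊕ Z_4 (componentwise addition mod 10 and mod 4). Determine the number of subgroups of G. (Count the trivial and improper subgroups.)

16

|G| = 40, so by Lagrange every subgroup order divides 40. Divisors: 1, 2, 4, 5, 8, 10, 20, 40.
Subgroups by order — order 1: 1; order 2: 3; order 4: 3; order 5: 1; order 8: 1; order 10: 3; order 20: 3; order 40: 1.
Total: 1 + 3 + 3 + 1 + 1 + 3 + 3 + 1 = 16.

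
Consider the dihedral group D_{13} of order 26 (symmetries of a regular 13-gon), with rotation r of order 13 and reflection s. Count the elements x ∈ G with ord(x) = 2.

13

Enumerating element orders in G gives 13 elements of order 2.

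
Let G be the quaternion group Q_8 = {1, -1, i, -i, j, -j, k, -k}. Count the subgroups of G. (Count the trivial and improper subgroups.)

6

|G| = 8, so by Lagrange every subgroup order divides 8. Divisors: 1, 2, 4, 8.
Subgroups by order — order 1: 1; order 2: 1; order 4: 3; order 8: 1.
Total: 1 + 1 + 3 + 1 = 6.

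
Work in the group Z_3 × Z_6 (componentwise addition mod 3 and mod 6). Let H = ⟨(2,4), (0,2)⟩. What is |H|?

9

|⟨(2,4)⟩| = 3 and |⟨(0,2)⟩| = 3, so |H| is a multiple of lcm(3, 3) = 3 and divides |G| = 18.
Closing under the operation: H = {(0,0), (0,2), (0,4), (1,0), (1,2), (1,4), (2,0), (2,2), (2,4)}, so |H| = 9.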